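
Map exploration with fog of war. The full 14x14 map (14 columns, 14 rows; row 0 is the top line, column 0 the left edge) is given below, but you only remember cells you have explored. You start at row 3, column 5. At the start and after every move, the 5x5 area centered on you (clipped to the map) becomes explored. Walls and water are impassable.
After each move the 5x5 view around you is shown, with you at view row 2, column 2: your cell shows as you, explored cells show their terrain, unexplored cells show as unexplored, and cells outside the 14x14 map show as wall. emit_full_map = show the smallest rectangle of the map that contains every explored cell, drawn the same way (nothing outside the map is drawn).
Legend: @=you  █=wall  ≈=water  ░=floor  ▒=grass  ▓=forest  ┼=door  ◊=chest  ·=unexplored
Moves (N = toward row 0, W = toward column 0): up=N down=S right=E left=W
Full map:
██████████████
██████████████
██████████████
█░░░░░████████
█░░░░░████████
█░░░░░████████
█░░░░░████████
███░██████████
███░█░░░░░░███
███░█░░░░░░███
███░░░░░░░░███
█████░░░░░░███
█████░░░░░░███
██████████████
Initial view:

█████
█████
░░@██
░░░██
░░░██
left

█████
█████
░░@░█
░░░░█
░░░░█

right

█████
█████
░░@██
░░░██
░░░██

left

█████
█████
░░@░█
░░░░█
░░░░█

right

█████
█████
░░@██
░░░██
░░░██

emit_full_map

██████
██████
░░░@██
░░░░██
░░░░██

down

█████
░░░██
░░@██
░░░██
░░░██

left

█████
░░░░█
░░@░█
░░░░█
░░░░█

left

█████
░░░░░
░░@░░
░░░░░
░░░░░

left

█████
█░░░░
█░@░░
█░░░░
█░░░░

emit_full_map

··██████
████████
█░░░░░██
█░@░░░██
█░░░░░██
█░░░░░██

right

█████
░░░░░
░░@░░
░░░░░
░░░░░

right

█████
░░░░█
░░@░█
░░░░█
░░░░█


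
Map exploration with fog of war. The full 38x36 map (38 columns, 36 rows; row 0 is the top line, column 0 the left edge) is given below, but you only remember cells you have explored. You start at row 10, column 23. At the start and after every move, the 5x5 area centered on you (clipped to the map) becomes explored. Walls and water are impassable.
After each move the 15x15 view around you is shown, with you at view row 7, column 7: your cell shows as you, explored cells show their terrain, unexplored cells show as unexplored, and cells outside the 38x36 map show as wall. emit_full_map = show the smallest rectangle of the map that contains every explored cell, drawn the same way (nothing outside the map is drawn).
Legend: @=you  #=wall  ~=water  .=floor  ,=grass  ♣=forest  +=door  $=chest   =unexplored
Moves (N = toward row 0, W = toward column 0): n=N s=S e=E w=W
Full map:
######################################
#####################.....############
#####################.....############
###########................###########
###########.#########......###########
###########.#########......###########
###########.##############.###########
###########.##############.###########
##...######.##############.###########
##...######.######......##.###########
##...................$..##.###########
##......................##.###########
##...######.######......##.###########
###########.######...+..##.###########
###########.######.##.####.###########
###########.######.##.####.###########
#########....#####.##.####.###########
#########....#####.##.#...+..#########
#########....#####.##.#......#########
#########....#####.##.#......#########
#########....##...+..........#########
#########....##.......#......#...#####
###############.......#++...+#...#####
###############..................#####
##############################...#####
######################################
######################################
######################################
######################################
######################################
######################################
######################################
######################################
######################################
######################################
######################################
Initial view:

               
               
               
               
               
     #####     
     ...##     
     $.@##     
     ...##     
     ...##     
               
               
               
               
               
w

               
               
               
               
               
     ######    
     ....##    
     .$@.##    
     ....##    
     ....##    
               
               
               
               
               

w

               
               
               
               
               
     #######   
     .....##   
     ..@..##   
     .....##   
     .....##   
               
               
               
               
               

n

               
               
               
               
               
     #####     
     #######   
     ..@..##   
     ..$..##   
     .....##   
     .....##   
               
               
               
               

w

               
               
               
               
               
     ######    
     ########  
     ..@...##  
     ...$..##  
     ......##  
      .....##  
               
               
               
               

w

               
               
               
               
               
     #######   
     ######### 
     #.@....## 
     ....$..## 
     .......## 
       .....## 
               
               
               
               

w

               
               
               
               
               
     ########  
     ##########
     ##@.....##
     .....$..##
     ........##
        .....##
               
               
               
               

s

               
               
               
               
     ########  
     ##########
     ##......##
     ..@..$..##
     ........##
     ##......##
               
               
               
               
               

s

               
               
               
     ########  
     ##########
     ##......##
     .....$..##
     ..@.....##
     ##......##
     ##...     
               
               
               
               
               

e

               
               
               
    ########   
    ########## 
    ##......## 
    .....$..## 
    ...@....## 
    ##......## 
    ##...+     
               
               
               
               
               

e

               
               
               
   ########    
   ##########  
   ##......##  
   .....$..##  
   ....@...##  
   ##......##  
   ##...+.     
               
               
               
               
               

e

               
               
               
  ########     
  ##########   
  ##......##   
  .....$..##   
  .....@..##   
  ##......##   
  ##...+..     
               
               
               
               
               

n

               
               
               
               
  ########     
  ##########   
  ##......##   
  .....@..##   
  ........##   
  ##......##   
  ##...+..     
               
               
               
               

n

               
               
               
               
               
  ########     
  ##########   
  ##...@..##   
  .....$..##   
  ........##   
  ##......##   
  ##...+..     
               
               
               

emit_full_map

########  
##########
##...@..##
.....$..##
........##
##......##
##...+..  

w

               
               
               
               
               
   ########    
   ##########  
   ##..@...##  
   .....$..##  
   ........##  
   ##......##  
   ##...+..    
               
               
               

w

               
               
               
               
               
    ########   
    ########## 
    ##.@....## 
    .....$..## 
    ........## 
    ##......## 
    ##...+..   
               
               
               

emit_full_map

########  
##########
##.@....##
.....$..##
........##
##......##
##...+..  


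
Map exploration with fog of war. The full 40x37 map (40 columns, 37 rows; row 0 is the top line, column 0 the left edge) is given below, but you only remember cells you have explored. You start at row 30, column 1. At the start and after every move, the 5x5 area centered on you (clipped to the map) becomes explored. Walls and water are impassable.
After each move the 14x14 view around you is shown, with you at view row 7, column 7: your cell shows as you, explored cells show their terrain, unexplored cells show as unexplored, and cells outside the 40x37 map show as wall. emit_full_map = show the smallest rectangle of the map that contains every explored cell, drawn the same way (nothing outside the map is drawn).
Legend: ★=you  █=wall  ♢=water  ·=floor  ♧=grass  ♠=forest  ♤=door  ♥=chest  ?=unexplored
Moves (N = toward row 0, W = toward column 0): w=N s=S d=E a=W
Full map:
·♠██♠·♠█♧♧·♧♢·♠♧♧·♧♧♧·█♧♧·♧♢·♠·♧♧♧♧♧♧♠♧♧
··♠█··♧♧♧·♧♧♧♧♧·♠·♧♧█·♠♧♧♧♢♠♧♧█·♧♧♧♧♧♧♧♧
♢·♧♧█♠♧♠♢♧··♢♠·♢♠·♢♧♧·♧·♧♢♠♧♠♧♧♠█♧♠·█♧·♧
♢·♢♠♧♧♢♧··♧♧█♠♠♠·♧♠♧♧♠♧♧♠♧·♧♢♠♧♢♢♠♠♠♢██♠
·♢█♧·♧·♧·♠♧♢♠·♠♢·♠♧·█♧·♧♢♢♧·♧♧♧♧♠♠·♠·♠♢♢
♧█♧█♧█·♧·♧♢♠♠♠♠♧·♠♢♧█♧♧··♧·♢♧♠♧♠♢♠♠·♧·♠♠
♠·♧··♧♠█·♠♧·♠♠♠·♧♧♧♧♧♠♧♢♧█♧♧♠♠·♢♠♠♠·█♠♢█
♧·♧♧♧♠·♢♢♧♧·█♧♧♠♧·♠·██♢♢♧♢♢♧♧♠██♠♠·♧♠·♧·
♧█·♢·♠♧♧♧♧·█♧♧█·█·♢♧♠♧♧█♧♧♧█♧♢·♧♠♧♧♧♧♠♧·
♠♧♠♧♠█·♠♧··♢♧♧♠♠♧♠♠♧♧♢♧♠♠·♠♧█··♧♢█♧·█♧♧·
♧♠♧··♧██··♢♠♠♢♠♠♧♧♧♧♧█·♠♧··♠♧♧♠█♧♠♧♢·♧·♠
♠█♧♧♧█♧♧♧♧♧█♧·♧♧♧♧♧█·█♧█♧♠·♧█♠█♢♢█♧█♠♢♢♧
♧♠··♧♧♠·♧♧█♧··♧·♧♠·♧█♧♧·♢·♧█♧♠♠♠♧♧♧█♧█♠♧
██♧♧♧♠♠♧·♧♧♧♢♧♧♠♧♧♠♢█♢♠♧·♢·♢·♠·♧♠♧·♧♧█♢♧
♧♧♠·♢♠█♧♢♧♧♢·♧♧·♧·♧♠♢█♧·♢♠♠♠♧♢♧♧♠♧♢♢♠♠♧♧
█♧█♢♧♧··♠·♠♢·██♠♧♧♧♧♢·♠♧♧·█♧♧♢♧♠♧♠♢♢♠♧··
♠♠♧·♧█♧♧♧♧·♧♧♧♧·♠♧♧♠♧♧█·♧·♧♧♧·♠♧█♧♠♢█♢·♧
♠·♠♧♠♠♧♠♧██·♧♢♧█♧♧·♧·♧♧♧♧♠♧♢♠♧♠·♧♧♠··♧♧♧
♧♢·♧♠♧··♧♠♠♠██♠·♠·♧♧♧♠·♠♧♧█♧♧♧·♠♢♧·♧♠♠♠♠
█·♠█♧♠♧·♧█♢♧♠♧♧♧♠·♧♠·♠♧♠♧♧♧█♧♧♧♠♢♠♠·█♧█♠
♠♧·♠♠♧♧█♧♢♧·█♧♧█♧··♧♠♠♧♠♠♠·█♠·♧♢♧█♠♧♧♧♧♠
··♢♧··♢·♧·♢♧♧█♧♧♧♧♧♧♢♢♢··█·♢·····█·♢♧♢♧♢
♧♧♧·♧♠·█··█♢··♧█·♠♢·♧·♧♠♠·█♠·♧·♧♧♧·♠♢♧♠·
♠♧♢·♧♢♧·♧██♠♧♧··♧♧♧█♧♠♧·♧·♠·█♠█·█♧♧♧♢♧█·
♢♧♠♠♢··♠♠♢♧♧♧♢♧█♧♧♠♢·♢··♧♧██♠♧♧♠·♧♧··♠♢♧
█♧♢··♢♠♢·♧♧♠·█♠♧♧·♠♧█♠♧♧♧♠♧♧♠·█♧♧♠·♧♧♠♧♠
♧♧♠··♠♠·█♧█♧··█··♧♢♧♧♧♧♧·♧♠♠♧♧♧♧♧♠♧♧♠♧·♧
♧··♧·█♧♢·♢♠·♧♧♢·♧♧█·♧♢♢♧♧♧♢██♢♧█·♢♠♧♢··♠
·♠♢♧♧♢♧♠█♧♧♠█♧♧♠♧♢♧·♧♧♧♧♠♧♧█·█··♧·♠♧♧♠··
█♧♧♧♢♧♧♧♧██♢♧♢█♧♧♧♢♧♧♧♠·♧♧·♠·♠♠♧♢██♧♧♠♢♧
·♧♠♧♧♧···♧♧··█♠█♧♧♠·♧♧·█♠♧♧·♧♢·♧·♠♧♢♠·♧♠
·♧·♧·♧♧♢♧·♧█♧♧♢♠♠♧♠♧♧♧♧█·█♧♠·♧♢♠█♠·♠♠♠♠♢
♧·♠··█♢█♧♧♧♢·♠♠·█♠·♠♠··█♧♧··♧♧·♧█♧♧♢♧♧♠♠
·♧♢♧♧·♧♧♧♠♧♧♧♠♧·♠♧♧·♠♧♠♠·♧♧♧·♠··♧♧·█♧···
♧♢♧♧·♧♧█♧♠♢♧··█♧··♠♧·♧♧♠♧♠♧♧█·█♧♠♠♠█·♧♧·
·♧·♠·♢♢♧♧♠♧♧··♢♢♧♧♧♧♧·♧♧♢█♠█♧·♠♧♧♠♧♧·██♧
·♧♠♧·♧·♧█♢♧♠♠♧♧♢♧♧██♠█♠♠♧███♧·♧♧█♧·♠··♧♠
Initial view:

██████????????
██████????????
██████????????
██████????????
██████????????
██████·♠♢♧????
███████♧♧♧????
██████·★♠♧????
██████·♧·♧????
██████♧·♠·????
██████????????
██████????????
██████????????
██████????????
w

██████????????
██████????????
██████????????
██████????????
██████????????
██████♧··♧????
██████·♠♢♧????
███████★♧♧????
██████·♧♠♧????
██████·♧·♧????
██████♧·♠·????
██████????????
██████????????
██████????????

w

██████????????
██████????????
██████????????
██████????????
██████????????
██████♧♧♠·????
██████♧··♧????
██████·★♢♧????
███████♧♧♧????
██████·♧♠♧????
██████·♧·♧????
██████♧·♠·????
██████????????
██████????????

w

██████????????
██████????????
██████????????
██████????????
██████????????
███████♧♢·????
██████♧♧♠·????
██████♧★·♧????
██████·♠♢♧????
███████♧♧♧????
██████·♧♠♧????
██████·♧·♧????
██████♧·♠·????
██████????????

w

██████????????
██████????????
██████????????
██████????????
██████????????
██████♢♧♠♠????
███████♧♢·????
██████♧★♠·????
██████♧··♧????
██████·♠♢♧????
███████♧♧♧????
██████·♧♠♧????
██████·♧·♧????
██████♧·♠·????

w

██████????????
██████????????
██████????????
██████????????
██████????????
██████♠♧♢·????
██████♢♧♠♠????
███████★♢·????
██████♧♧♠·????
██████♧··♧????
██████·♠♢♧????
███████♧♧♧????
██████·♧♠♧????
██████·♧·♧????

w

██████????????
██████????????
██████????????
██████????????
██████????????
██████♧♧♧·????
██████♠♧♢·????
██████♢★♠♠????
███████♧♢·????
██████♧♧♠·????
██████♧··♧????
██████·♠♢♧????
███████♧♧♧????
██████·♧♠♧????

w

██████????????
██████????????
██████????????
██████????????
██████????????
██████··♢♧????
██████♧♧♧·????
██████♠★♢·????
██████♢♧♠♠????
███████♧♢·????
██████♧♧♠·????
██████♧··♧????
██████·♠♢♧????
███████♧♧♧????

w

██████????????
██████????????
██████????????
██████????????
██████????????
██████♠♧·♠????
██████··♢♧????
██████♧★♧·????
██████♠♧♢·????
██████♢♧♠♠????
███████♧♢·????
██████♧♧♠·????
██████♧··♧????
██████·♠♢♧????

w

██████????????
██████????????
██████????????
██████????????
██████????????
███████·♠█????
██████♠♧·♠????
██████·★♢♧????
██████♧♧♧·????
██████♠♧♢·????
██████♢♧♠♠????
███████♧♢·????
██████♧♧♠·????
██████♧··♧????

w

██████????????
██████????????
██████????????
██████????????
██████????????
██████♧♢·♧????
███████·♠█????
██████♠★·♠????
██████··♢♧????
██████♧♧♧·????
██████♠♧♢·????
██████♢♧♠♠????
███████♧♢·????
██████♧♧♠·????

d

█████?????????
█████?????????
█████?????????
█████?????????
█████?????????
█████♧♢·♧♠????
██████·♠█♧????
█████♠♧★♠♠????
█████··♢♧·????
█████♧♧♧·♧????
█████♠♧♢·?????
█████♢♧♠♠?????
██████♧♢·?????
█████♧♧♠·?????

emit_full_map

♧♢·♧♠
█·♠█♧
♠♧★♠♠
··♢♧·
♧♧♧·♧
♠♧♢·?
♢♧♠♠?
█♧♢·?
♧♧♠·?
♧··♧?
·♠♢♧?
█♧♧♧?
·♧♠♧?
·♧·♧?
♧·♠·?

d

████??????????
████??????????
████??????????
████??????????
████??????????
████♧♢·♧♠♧????
█████·♠█♧♠????
████♠♧·★♠♧????
████··♢♧··????
████♧♧♧·♧♠????
████♠♧♢·??????
████♢♧♠♠??????
█████♧♢·??????
████♧♧♠·??????

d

███???????????
███???????????
███???????????
███???????????
███???????????
███♧♢·♧♠♧·????
████·♠█♧♠♧????
███♠♧·♠★♧♧????
███··♢♧··♢????
███♧♧♧·♧♠·????
███♠♧♢·???????
███♢♧♠♠???????
████♧♢·???????
███♧♧♠·???????

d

██????????????
██????????????
██????????????
██????????????
██????????????
██♧♢·♧♠♧··????
███·♠█♧♠♧·????
██♠♧·♠♠★♧█????
██··♢♧··♢·????
██♧♧♧·♧♠·█????
██♠♧♢·????????
██♢♧♠♠????????
███♧♢·????????
██♧♧♠·????????

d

█?????????????
█?????????????
█?????????????
█?????????????
█?????????????
█♧♢·♧♠♧··♧????
██·♠█♧♠♧·♧????
█♠♧·♠♠♧★█♧????
█··♢♧··♢·♧????
█♧♧♧·♧♠·█·????
█♠♧♢·?????????
█♢♧♠♠?????????
██♧♢·?????????
█♧♧♠·?????????

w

█?????????????
█?????????????
█?????????????
█?????????????
█?????????????
█????♠♠♧♠♧????
█♧♢·♧♠♧··♧????
██·♠█♧♠★·♧????
█♠♧·♠♠♧♧█♧????
█··♢♧··♢·♧????
█♧♧♧·♧♠·█·????
█♠♧♢·?????????
█♢♧♠♠?????????
██♧♢·?????????

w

█?????????????
█?????????????
█?????????????
█?????????????
█?????????????
█????♧█♧♧♧????
█????♠♠♧♠♧????
█♧♢·♧♠♧★·♧????
██·♠█♧♠♧·♧????
█♠♧·♠♠♧♧█♧????
█··♢♧··♢·♧????
█♧♧♧·♧♠·█·????
█♠♧♢·?????????
█♢♧♠♠?????????

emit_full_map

????♧█♧♧♧
????♠♠♧♠♧
♧♢·♧♠♧★·♧
█·♠█♧♠♧·♧
♠♧·♠♠♧♧█♧
··♢♧··♢·♧
♧♧♧·♧♠·█·
♠♧♢·?????
♢♧♠♠?????
█♧♢·?????
♧♧♠·?????
♧··♧?????
·♠♢♧?????
█♧♧♧?????
·♧♠♧?????
·♧·♧?????
♧·♠·?????


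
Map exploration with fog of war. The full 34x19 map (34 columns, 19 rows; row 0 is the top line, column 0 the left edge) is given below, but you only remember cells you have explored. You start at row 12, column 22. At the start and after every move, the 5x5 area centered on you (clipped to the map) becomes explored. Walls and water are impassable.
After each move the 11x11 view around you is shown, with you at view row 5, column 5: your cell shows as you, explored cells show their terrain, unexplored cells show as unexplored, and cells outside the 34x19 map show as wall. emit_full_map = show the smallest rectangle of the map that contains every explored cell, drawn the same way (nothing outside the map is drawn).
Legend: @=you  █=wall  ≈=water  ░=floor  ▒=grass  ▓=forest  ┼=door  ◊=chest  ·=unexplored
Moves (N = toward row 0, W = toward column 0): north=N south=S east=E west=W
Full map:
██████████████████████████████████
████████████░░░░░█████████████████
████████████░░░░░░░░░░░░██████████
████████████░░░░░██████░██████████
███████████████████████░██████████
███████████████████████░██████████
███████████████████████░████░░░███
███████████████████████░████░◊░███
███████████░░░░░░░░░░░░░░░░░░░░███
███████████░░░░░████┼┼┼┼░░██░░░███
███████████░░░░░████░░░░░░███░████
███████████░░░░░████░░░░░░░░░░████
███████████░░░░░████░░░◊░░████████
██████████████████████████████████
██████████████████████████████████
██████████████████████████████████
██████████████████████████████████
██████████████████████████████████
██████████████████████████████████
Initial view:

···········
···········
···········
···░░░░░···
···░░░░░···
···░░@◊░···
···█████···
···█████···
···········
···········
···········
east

···········
···········
···········
··░░░░░░···
··░░░░░░···
··░░░@░░···
··██████···
··██████···
···········
···········
···········

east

···········
···········
···········
·░░░░░░█···
·░░░░░░░···
·░░░◊@░█···
·███████···
·███████···
···········
···········
···········

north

···········
···········
···········
···┼┼░░█···
·░░░░░░█···
·░░░░@░░···
·░░░◊░░█···
·███████···
·███████···
···········
···········

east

···········
···········
···········
··┼┼░░██···
░░░░░░██···
░░░░░@░░···
░░░◊░░██···
████████···
███████····
···········
···········

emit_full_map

··┼┼░░██
░░░░░░██
░░░░░@░░
░░░◊░░██
████████
███████·

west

···········
···········
···········
···┼┼░░██··
·░░░░░░██··
·░░░░@░░░··
·░░░◊░░██··
·████████··
·███████···
···········
···········

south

···········
···········
···┼┼░░██··
·░░░░░░██··
·░░░░░░░░··
·░░░◊@░██··
·████████··
·███████···
···········
···········
···········

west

···········
···········
····┼┼░░██·
··░░░░░░██·
··░░░░░░░░·
··░░░@░░██·
··████████·
··███████··
···········
···········
···········

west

···········
···········
·····┼┼░░██
···░░░░░░██
···░░░░░░░░
···░░@◊░░██
···████████
···███████·
···········
···········
···········

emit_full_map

··┼┼░░██
░░░░░░██
░░░░░░░░
░░@◊░░██
████████
███████·

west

···········
···········
······┼┼░░█
···█░░░░░░█
···█░░░░░░░
···█░@░◊░░█
···████████
···████████
···········
···········
···········

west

···········
···········
·······┼┼░░
···██░░░░░░
···██░░░░░░
···██@░░◊░░
···████████
···████████
···········
···········
···········

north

···········
···········
···········
···██┼┼┼┼░░
···██░░░░░░
···██@░░░░░
···██░░░◊░░
···████████
···████████
···········
···········

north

···········
···········
···········
···░░░░░···
···██┼┼┼┼░░
···██@░░░░░
···██░░░░░░
···██░░░◊░░
···████████
···████████
···········

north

···········
···········
···········
···█████···
···░░░░░···
···██@┼┼┼░░
···██░░░░░░
···██░░░░░░
···██░░░◊░░
···████████
···████████

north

···········
···········
···········
···█████···
···█████···
···░░@░░···
···██┼┼┼┼░░
···██░░░░░░
···██░░░░░░
···██░░░◊░░
···████████

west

···········
···········
···········
···██████··
···██████··
···░░@░░░··
···███┼┼┼┼░
···███░░░░░
····██░░░░░
····██░░░◊░
····███████

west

···········
···········
···········
···███████·
···███████·
···░░@░░░░·
···████┼┼┼┼
···████░░░░
·····██░░░░
·····██░░░◊
·····██████

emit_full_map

███████·····
███████·····
░░@░░░░·····
████┼┼┼┼░░██
████░░░░░░██
··██░░░░░░░░
··██░░░◊░░██
··██████████
··█████████·

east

···········
···········
···········
··███████··
··███████··
··░░░@░░░··
··████┼┼┼┼░
··████░░░░░
····██░░░░░
····██░░░◊░
····███████

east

···········
···········
···········
·███████···
·███████···
·░░░░@░░···
·████┼┼┼┼░░
·████░░░░░░
···██░░░░░░
···██░░░◊░░
···████████

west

···········
···········
···········
··███████··
··███████··
··░░░@░░░··
··████┼┼┼┼░
··████░░░░░
····██░░░░░
····██░░░◊░
····███████

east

···········
···········
···········
·███████···
·███████···
·░░░░@░░···
·████┼┼┼┼░░
·████░░░░░░
···██░░░░░░
···██░░░◊░░
···████████

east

···········
···········
···········
███████░···
███████░···
░░░░░@░░···
████┼┼┼┼░░█
████░░░░░░█
··██░░░░░░░
··██░░░◊░░█
··█████████

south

···········
···········
███████░···
███████░···
░░░░░░░░···
████┼@┼┼░░█
████░░░░░░█
··██░░░░░░░
··██░░░◊░░█
··█████████
··█████████

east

···········
···········
██████░····
██████░█···
░░░░░░░░···
███┼┼@┼░░██
███░░░░░░██
·██░░░░░░░░
·██░░░◊░░██
·██████████
·█████████·

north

···········
···········
···········
██████░█···
██████░█···
░░░░░@░░···
███┼┼┼┼░░██
███░░░░░░██
·██░░░░░░░░
·██░░░◊░░██
·██████████

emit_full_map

███████░█···
███████░█···
░░░░░░@░░···
████┼┼┼┼░░██
████░░░░░░██
··██░░░░░░░░
··██░░░◊░░██
··██████████
··█████████·


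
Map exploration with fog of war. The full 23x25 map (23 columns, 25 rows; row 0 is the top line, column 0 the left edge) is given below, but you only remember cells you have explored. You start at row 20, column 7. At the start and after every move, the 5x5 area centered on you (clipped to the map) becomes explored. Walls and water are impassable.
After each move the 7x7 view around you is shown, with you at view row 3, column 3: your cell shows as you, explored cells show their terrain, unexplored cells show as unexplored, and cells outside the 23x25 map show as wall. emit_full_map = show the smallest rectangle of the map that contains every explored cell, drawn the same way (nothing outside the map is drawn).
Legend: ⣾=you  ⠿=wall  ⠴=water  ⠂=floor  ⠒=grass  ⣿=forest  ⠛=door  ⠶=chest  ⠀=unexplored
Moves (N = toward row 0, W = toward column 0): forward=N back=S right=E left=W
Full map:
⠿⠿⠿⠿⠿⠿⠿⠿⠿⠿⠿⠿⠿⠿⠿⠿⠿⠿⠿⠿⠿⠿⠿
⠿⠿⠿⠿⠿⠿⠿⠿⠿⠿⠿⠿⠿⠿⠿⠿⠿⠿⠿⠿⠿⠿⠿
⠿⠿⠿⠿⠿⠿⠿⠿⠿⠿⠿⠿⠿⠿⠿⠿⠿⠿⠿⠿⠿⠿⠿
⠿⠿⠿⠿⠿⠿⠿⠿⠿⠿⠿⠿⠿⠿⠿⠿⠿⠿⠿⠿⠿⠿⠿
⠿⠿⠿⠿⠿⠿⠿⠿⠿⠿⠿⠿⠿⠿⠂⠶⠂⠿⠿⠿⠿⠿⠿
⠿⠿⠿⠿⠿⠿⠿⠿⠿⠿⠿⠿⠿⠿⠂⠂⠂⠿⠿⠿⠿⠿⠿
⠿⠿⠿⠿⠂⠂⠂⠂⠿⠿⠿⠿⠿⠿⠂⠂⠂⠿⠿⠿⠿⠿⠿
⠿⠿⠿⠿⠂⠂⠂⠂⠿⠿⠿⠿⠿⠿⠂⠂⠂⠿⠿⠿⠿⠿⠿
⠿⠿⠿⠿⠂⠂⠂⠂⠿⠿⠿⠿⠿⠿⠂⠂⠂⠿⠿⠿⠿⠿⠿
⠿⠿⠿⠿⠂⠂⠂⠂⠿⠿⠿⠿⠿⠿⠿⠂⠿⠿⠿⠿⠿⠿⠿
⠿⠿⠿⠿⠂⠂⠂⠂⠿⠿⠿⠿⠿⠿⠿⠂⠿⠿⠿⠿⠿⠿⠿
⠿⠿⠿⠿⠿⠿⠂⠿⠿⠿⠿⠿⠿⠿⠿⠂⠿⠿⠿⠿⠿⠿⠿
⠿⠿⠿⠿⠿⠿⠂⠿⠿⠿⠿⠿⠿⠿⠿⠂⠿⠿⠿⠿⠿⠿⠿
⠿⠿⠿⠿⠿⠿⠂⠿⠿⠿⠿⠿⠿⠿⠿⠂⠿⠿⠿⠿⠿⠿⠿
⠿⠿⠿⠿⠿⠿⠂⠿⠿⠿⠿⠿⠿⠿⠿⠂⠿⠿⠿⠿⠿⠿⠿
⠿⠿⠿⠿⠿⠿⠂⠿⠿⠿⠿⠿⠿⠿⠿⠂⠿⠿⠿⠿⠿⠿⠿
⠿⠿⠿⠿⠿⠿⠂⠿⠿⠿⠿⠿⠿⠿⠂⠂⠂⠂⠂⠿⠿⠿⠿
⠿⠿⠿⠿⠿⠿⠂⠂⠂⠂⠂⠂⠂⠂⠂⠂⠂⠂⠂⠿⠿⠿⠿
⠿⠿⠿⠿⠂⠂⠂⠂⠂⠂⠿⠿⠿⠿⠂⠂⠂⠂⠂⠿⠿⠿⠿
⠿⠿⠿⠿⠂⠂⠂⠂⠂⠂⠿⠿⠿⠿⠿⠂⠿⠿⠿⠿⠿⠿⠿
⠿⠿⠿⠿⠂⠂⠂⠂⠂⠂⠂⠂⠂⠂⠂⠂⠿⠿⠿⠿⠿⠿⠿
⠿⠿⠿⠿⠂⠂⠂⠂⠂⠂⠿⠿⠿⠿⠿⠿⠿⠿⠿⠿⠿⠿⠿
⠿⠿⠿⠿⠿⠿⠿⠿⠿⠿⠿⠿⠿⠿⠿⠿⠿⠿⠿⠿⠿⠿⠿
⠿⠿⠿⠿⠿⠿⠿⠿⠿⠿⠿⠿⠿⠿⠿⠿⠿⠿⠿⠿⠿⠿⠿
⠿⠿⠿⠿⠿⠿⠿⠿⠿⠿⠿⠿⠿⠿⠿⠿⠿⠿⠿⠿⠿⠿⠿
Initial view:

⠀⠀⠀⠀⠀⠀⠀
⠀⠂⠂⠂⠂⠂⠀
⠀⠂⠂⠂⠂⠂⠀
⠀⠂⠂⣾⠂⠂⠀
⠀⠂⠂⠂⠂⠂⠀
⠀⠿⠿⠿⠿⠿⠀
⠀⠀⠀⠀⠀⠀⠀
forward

⠀⠀⠀⠀⠀⠀⠀
⠀⠿⠂⠂⠂⠂⠀
⠀⠂⠂⠂⠂⠂⠀
⠀⠂⠂⣾⠂⠂⠀
⠀⠂⠂⠂⠂⠂⠀
⠀⠂⠂⠂⠂⠂⠀
⠀⠿⠿⠿⠿⠿⠀

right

⠀⠀⠀⠀⠀⠀⠀
⠿⠂⠂⠂⠂⠂⠀
⠂⠂⠂⠂⠂⠿⠀
⠂⠂⠂⣾⠂⠿⠀
⠂⠂⠂⠂⠂⠂⠀
⠂⠂⠂⠂⠂⠿⠀
⠿⠿⠿⠿⠿⠀⠀

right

⠀⠀⠀⠀⠀⠀⠀
⠂⠂⠂⠂⠂⠂⠀
⠂⠂⠂⠂⠿⠿⠀
⠂⠂⠂⣾⠿⠿⠀
⠂⠂⠂⠂⠂⠂⠀
⠂⠂⠂⠂⠿⠿⠀
⠿⠿⠿⠿⠀⠀⠀

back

⠂⠂⠂⠂⠂⠂⠀
⠂⠂⠂⠂⠿⠿⠀
⠂⠂⠂⠂⠿⠿⠀
⠂⠂⠂⣾⠂⠂⠀
⠂⠂⠂⠂⠿⠿⠀
⠿⠿⠿⠿⠿⠿⠀
⠀⠀⠀⠀⠀⠀⠀

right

⠂⠂⠂⠂⠂⠀⠀
⠂⠂⠂⠿⠿⠿⠀
⠂⠂⠂⠿⠿⠿⠀
⠂⠂⠂⣾⠂⠂⠀
⠂⠂⠂⠿⠿⠿⠀
⠿⠿⠿⠿⠿⠿⠀
⠀⠀⠀⠀⠀⠀⠀

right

⠂⠂⠂⠂⠀⠀⠀
⠂⠂⠿⠿⠿⠿⠀
⠂⠂⠿⠿⠿⠿⠀
⠂⠂⠂⣾⠂⠂⠀
⠂⠂⠿⠿⠿⠿⠀
⠿⠿⠿⠿⠿⠿⠀
⠀⠀⠀⠀⠀⠀⠀

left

⠂⠂⠂⠂⠂⠀⠀
⠂⠂⠂⠿⠿⠿⠿
⠂⠂⠂⠿⠿⠿⠿
⠂⠂⠂⣾⠂⠂⠂
⠂⠂⠂⠿⠿⠿⠿
⠿⠿⠿⠿⠿⠿⠿
⠀⠀⠀⠀⠀⠀⠀

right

⠂⠂⠂⠂⠀⠀⠀
⠂⠂⠿⠿⠿⠿⠀
⠂⠂⠿⠿⠿⠿⠀
⠂⠂⠂⣾⠂⠂⠀
⠂⠂⠿⠿⠿⠿⠀
⠿⠿⠿⠿⠿⠿⠀
⠀⠀⠀⠀⠀⠀⠀

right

⠂⠂⠂⠀⠀⠀⠀
⠂⠿⠿⠿⠿⠂⠀
⠂⠿⠿⠿⠿⠿⠀
⠂⠂⠂⣾⠂⠂⠀
⠂⠿⠿⠿⠿⠿⠀
⠿⠿⠿⠿⠿⠿⠀
⠀⠀⠀⠀⠀⠀⠀

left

⠂⠂⠂⠂⠀⠀⠀
⠂⠂⠿⠿⠿⠿⠂
⠂⠂⠿⠿⠿⠿⠿
⠂⠂⠂⣾⠂⠂⠂
⠂⠂⠿⠿⠿⠿⠿
⠿⠿⠿⠿⠿⠿⠿
⠀⠀⠀⠀⠀⠀⠀

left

⠂⠂⠂⠂⠂⠀⠀
⠂⠂⠂⠿⠿⠿⠿
⠂⠂⠂⠿⠿⠿⠿
⠂⠂⠂⣾⠂⠂⠂
⠂⠂⠂⠿⠿⠿⠿
⠿⠿⠿⠿⠿⠿⠿
⠀⠀⠀⠀⠀⠀⠀

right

⠂⠂⠂⠂⠀⠀⠀
⠂⠂⠿⠿⠿⠿⠂
⠂⠂⠿⠿⠿⠿⠿
⠂⠂⠂⣾⠂⠂⠂
⠂⠂⠿⠿⠿⠿⠿
⠿⠿⠿⠿⠿⠿⠿
⠀⠀⠀⠀⠀⠀⠀

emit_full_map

⠿⠂⠂⠂⠂⠂⠂⠀⠀⠀
⠂⠂⠂⠂⠂⠿⠿⠿⠿⠂
⠂⠂⠂⠂⠂⠿⠿⠿⠿⠿
⠂⠂⠂⠂⠂⠂⣾⠂⠂⠂
⠂⠂⠂⠂⠂⠿⠿⠿⠿⠿
⠿⠿⠿⠿⠿⠿⠿⠿⠿⠿


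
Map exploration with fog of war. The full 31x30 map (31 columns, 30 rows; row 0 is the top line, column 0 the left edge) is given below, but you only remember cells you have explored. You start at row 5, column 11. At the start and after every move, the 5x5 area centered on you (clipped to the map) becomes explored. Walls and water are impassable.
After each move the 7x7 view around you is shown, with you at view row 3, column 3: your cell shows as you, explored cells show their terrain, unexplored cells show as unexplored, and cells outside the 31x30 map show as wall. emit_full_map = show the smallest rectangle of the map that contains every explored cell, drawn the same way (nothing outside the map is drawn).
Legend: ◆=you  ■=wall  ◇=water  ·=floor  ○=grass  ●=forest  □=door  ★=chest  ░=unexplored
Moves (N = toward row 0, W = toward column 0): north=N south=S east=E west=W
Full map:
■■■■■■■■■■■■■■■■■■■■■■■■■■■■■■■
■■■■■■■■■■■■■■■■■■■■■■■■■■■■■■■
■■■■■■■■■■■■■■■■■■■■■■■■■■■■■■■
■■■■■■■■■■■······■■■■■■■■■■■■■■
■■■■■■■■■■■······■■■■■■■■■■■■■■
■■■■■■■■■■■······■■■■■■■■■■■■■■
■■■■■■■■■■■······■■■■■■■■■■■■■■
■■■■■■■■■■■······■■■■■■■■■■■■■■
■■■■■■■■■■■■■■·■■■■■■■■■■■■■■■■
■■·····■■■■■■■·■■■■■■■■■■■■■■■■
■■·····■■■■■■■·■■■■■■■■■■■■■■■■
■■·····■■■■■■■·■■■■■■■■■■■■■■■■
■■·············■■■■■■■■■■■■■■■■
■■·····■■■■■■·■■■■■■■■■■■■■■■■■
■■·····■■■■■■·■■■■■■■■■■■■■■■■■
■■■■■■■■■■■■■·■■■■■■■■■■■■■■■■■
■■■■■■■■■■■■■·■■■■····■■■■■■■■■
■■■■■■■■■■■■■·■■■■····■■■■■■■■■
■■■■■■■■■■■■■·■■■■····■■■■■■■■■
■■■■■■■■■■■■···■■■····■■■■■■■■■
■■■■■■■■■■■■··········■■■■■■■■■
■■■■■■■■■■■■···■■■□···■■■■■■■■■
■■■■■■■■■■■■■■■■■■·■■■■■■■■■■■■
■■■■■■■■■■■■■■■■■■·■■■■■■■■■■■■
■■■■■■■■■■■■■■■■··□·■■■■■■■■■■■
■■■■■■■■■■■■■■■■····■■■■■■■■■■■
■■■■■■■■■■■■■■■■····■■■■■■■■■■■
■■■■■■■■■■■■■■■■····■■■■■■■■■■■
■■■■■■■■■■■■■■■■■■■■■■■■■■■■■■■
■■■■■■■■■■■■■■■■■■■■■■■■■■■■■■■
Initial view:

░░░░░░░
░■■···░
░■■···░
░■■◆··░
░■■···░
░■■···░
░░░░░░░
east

░░░░░░░
■■····░
■■····░
■■·◆··░
■■····░
■■····░
░░░░░░░

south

■■····░
■■····░
■■····░
■■·◆··░
■■····░
░■■■■·░
░░░░░░░

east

■····░░
■·····░
■·····░
■··◆··░
■·····░
■■■■·■░
░░░░░░░

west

■■····░
■■·····
■■·····
■■·◆···
■■·····
░■■■■·■
░░░░░░░

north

░░░░░░░
■■····░
■■·····
■■·◆···
■■·····
■■·····
░■■■■·■

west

░░░░░░░
░■■····
░■■····
░■■◆···
░■■····
░■■····
░░■■■■·

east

░░░░░░░
■■····░
■■·····
■■·◆···
■■·····
■■·····
░■■■■·■

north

░░░░░░░
░■■■■■░
■■····░
■■·◆···
■■·····
■■·····
■■·····

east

░░░░░░░
■■■■■■░
■·····░
■··◆··░
■·····░
■·····░
■·····░

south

■■■■■■░
■·····░
■·····░
■··◆··░
■·····░
■·····░
■■■■·■░

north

░░░░░░░
■■■■■■░
■·····░
■··◆··░
■·····░
■·····░
■·····░

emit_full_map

░■■■■■■
■■·····
■■··◆··
■■·····
■■·····
■■·····
░■■■■·■

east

░░░░░░░
■■■■■■░
······░
···◆··░
······░
······░
·····░░

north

░░░░░░░
░■■■■■░
■■■■■■░
···◆··░
······░
······░
······░

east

░░░░░░░
■■■■■■░
■■■■■■░
···◆·■░
·····■░
·····■░
·····░░

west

░░░░░░░
░■■■■■■
■■■■■■■
···◆··■
······■
······■
······░

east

░░░░░░░
■■■■■■░
■■■■■■░
···◆·■░
·····■░
·····■░
·····░░

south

■■■■■■░
■■■■■■░
·····■░
···◆·■░
·····■░
·····■░
····░░░

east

■■■■■░░
■■■■■■░
····■■░
···◆■■░
····■■░
····■■░
···░░░░

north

░░░░░░░
■■■■■■░
■■■■■■░
···◆■■░
····■■░
····■■░
····■■░

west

░░░░░░░
■■■■■■■
■■■■■■■
···◆·■■
·····■■
·····■■
·····■■

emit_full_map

░░░■■■■■■■
░■■■■■■■■■
■■····◆·■■
■■······■■
■■······■■
■■······■■
■■·····░░░
░■■■■·■░░░

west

░░░░░░░
░■■■■■■
■■■■■■■
···◆··■
······■
······■
······■

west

░░░░░░░
░■■■■■■
■■■■■■■
■··◆···
■······
■······
■······

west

░░░░░░░
░■■■■■■
░■■■■■■
■■·◆···
■■·····
■■·····
■■·····

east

░░░░░░░
■■■■■■■
■■■■■■■
■··◆···
■······
■······
■······

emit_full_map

░■■■■■■■■■
░■■■■■■■■■
■■··◆···■■
■■······■■
■■······■■
■■······■■
■■·····░░░
░■■■■·■░░░

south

■■■■■■■
■■■■■■■
■······
■··◆···
■······
■······
■·····░

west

░■■■■■■
░■■■■■■
■■·····
■■·◆···
■■·····
■■·····
■■·····

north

░░░░░░░
░■■■■■■
░■■■■■■
■■·◆···
■■·····
■■·····
■■·····

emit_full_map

░■■■■■■■■■
░■■■■■■■■■
■■·◆····■■
■■······■■
■■······■■
■■······■■
■■·····░░░
░■■■■·■░░░
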